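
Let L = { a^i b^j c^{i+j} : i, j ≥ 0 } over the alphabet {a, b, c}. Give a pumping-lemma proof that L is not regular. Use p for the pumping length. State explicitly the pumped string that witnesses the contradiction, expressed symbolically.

a^{p+k} b^p c^{2p}

Assume L is regular. Let p be the pumping length given by the pumping lemma.
Take w = a^p b^p c^{2p} ∈ L (with i=j=p, i+j=2p), |w| = 4p ≥ p.
The pumping lemma gives a decomposition w = xyz where |xy| ≤ p and |y| > 0.
Because |xy| ≤ p and w begins with p copies of a, we have y = a^k with 1 ≤ k ≤ p.
Consider xy^2z = a^{p+k} b^p c^{2p}. Now the a- and b-counts sum to 2p+k, but the c-count is 2p ≠ 2p+k. So xy^2z ∉ L.
Contradiction. Therefore L is not regular.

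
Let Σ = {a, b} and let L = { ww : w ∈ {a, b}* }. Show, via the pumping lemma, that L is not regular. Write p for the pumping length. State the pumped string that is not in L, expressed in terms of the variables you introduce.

a^{p+k} b^p a^p b^p

Toward a contradiction, assume L is regular with pumping length p.
Take w = a^p b^p a^p b^p = uu where u = a^pb^p; then w ∈ L and |w| = 4p ≥ p.
Write w = xyz as guaranteed by the lemma, with |xy| ≤ p and |y| ≥ 1.
Because |xy| ≤ p and w begins with p copies of a, we have y = a^k with 1 ≤ k ≤ p.
Pump with i = 2: xy^2z = a^{p+k} b^p a^p b^p, of length 4p+k. Suppose this equals vv. The string starts with a and ends with b, so v does too; thus the boundary between the two copies of v is a b→a transition. There is exactly one such transition, at position 2p+k, so |v| = 2p+k and |vv| = 4p+2k ≠ 4p+k since k ≥ 1. So xy^2z ∉ L.
This is a contradiction; hence L is not regular.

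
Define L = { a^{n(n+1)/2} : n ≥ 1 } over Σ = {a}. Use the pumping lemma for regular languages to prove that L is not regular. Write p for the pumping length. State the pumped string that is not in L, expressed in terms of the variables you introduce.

Assume L is regular. Let p be the pumping length given by the pumping lemma.
Take w = a^{p(p+1)/2} ∈ L with |w| = p(p+1)/2 ≥ p.
The pumping lemma gives a decomposition w = xyz where |xy| ≤ p and y is nonempty.
Then y = a^k for some k with 1 ≤ k ≤ p.
Pump with i = 2: xy^2z = a^{p(p+1)/2+k}. Since 1 ≤ k ≤ p, p(p+1)/2 < p(p+1)/2+k ≤ p(p+1)/2+p < (p+1)(p+2)/2, so p(p+1)/2+k is strictly between consecutive triangular numbers. So xy^2z ∉ L.
This contradicts the pumping lemma, so L is not regular.

a^{p(p+1)/2+k}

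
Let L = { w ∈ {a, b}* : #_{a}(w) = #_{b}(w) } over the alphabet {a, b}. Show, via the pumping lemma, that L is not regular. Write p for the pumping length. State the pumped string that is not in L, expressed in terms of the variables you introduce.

a^{p+k} b^p

Suppose for contradiction that L is regular, and let p be the pumping length.
Choose w = a^p b^p ∈ L with |w| = 2p ≥ p.
The pumping lemma gives a decomposition w = xyz where |xy| ≤ p and |y| > 0.
Since the first p symbols of w are all a's and |xy| ≤ p, y lies entirely in the leading a-block: y = a^k for some k with 1 ≤ k ≤ p.
Pump with i = 2: xy^2z = a^{p+k} b^p has p+k occurrences of a but only p of b. Since k ≥ 1 the counts differ, so xy^2z ∉ L.
This is a contradiction; hence L is not regular.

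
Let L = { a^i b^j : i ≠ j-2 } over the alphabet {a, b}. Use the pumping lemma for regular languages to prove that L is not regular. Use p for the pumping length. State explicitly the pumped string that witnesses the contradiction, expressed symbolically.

a^{p+p!} b^{p+p!+2}

Assume L is regular; let p be its pumping constant.
Choose w = a^p b^{p+p!+2}. Since p ≠ (p+p!+2)-2 = p+p!, w ∈ L; and |w| ≥ p.
The pumping lemma gives a decomposition w = xyz where |xy| ≤ p and y is nonempty.
The first p characters of w are a's, so xy (and hence y) consists only of a's. Write y = a^k, 1 ≤ k ≤ p.
Since 1 ≤ k ≤ p, k divides p!; set t = 1 + p!/k. Then xy^t z has p + (p!/k)·k = p + p! copies of a. Now the a-count is p+p! and (b-count)-2 = (p+p!+2)-2 = p+p!, so i ≠ j-2 fails. So xy^t z = a^{p+p!} b^{p+p!+2} ∉ L.
This is a contradiction; hence L is not regular.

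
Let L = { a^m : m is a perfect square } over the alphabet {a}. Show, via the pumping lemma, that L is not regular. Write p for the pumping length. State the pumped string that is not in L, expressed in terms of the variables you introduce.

Toward a contradiction, assume L is regular with pumping length p.
Take w = a^{p²} ∈ L with |w| = p² ≥ p.
By the pumping lemma, w = xyz with |xy| ≤ p and |y| ≥ 1.
Then y = a^k for some k with 1 ≤ k ≤ p.
Pump with i = 2: xy^2z = a^{p²+k}. Since 1 ≤ k ≤ p, p² < p²+k ≤ p²+p < (p+1)², so p²+k lies strictly between consecutive squares and is not a perfect square. So xy^2z ∉ L.
This is a contradiction; hence L is not regular.

a^{p²+k}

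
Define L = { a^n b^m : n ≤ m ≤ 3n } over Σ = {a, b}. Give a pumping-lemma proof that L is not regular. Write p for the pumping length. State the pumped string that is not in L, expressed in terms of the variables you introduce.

Toward a contradiction, assume L is regular with pumping length p.
Take w = a^p b^p ∈ L (since p ≤ p ≤ 3p), with |w| = 2p ≥ p.
By the pumping lemma, w = xyz with |xy| ≤ p and |y| ≥ 1.
The first p characters of w are a's, so xy (and hence y) consists only of a's. Write y = a^k, 1 ≤ k ≤ p.
Pump with i = 2: xy^2z = a^{p+k} b^p. Now n = p+k > p = m, so the condition n ≤ m fails. Thus xy^2z ∉ L.
Contradiction. Therefore L is not regular.

a^{p+k} b^p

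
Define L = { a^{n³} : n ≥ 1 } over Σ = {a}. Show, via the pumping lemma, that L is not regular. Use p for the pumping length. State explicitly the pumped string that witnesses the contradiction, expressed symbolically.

Toward a contradiction, assume L is regular with pumping length p.
Take w = a^{p³} ∈ L with |w| = p³ ≥ p.
By the pumping lemma, w = xyz with |xy| ≤ p and |y| > 0.
Then y = a^k for some k with 1 ≤ k ≤ p.
Pump with i = 2: xy^2z = a^{p³+k}. Since 1 ≤ k ≤ p, p³ < p³+k ≤ p³+p < p³+3p²+3p+1 = (p+1)³, so p³+k is not a perfect cube. So xy^2z ∉ L.
This contradicts the pumping lemma, so L is not regular.

a^{p³+k}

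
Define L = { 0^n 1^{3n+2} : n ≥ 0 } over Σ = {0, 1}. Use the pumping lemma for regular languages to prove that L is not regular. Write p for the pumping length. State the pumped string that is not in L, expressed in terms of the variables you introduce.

Toward a contradiction, assume L is regular with pumping length p.
Choose w = 0^p 1^{3p+2}, which is in L with |w| = 4p+2 ≥ p.
The pumping lemma gives a decomposition w = xyz where |xy| ≤ p and y is nonempty.
Since the first p symbols of w are all 0's and |xy| ≤ p, y lies entirely in the leading 0-block: y = 0^k for some k with 1 ≤ k ≤ p.
Pump with i = 2: xy^2z = 0^{p+k} 1^{3p+2}. For this to lie in L we would need 3p+2 = 3(p+k)+2, which forces k = 0. But k ≥ 1, so xy^2z ∉ L.
This contradicts the pumping lemma, so L is not regular.

0^{p+k} 1^{3p+2}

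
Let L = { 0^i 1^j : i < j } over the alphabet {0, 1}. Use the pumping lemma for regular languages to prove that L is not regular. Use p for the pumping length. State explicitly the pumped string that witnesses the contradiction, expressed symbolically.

0^{p+k} 1^{p+1}

Assume L is regular. Let p be the pumping length given by the pumping lemma.
Choose w = 0^p 1^{p+1} ∈ L, with |w| = 2p+1 ≥ p.
The pumping lemma gives a decomposition w = xyz where |xy| ≤ p and |y| ≥ 1.
The first p characters of w are 0's, so xy (and hence y) consists only of 0's. Write y = 0^k, 1 ≤ k ≤ p.
Consider xy^2z = 0^{p+k} 1^{p+1}. Since k ≥ 1, the 0-count p+k is at least p+1, so i < j fails; thus xy^2z ∉ L.
This contradicts the pumping lemma, so L is not regular.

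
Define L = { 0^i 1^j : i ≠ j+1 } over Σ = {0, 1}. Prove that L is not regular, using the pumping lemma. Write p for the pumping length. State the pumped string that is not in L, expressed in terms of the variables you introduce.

0^{p+p!} 1^{p+p!-1}

Toward a contradiction, assume L is regular with pumping length p.
Choose w = 0^p 1^{p+p!-1}. Since p ≠ (p+p!-1)+1 = p+p!, w ∈ L; and |w| ≥ p.
The pumping lemma gives a decomposition w = xyz where |xy| ≤ p and |y| ≥ 1.
The first p characters of w are 0's, so xy (and hence y) consists only of 0's. Write y = 0^k, 1 ≤ k ≤ p.
Since 1 ≤ k ≤ p, k divides p!; set t = 1 + p!/k. Then xy^t z has p + (p!/k)·k = p + p! copies of 0. Now the 0-count is p+p! and (1-count)+1 = (p+p!-1)+1 = p+p!, so i ≠ j+1 fails. So xy^t z = 0^{p+p!} 1^{p+p!-1} ∉ L.
This contradicts the pumping lemma, so L is not regular.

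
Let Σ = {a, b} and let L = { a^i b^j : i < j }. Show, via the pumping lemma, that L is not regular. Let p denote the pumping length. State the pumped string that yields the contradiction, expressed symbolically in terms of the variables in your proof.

a^{p+k} b^{p+1}

Toward a contradiction, assume L is regular with pumping length p.
Choose w = a^p b^{p+1} ∈ L, with |w| = 2p+1 ≥ p.
Write w = xyz as guaranteed by the lemma, with |xy| ≤ p and |y| ≥ 1.
Since the first p symbols of w are all a's and |xy| ≤ p, y lies entirely in the leading a-block: y = a^k for some k with 1 ≤ k ≤ p.
Consider xy^2z = a^{p+k} b^{p+1}. Since k ≥ 1, the a-count p+k is at least p+1, so i < j fails; thus xy^2z ∉ L.
This is a contradiction; hence L is not regular.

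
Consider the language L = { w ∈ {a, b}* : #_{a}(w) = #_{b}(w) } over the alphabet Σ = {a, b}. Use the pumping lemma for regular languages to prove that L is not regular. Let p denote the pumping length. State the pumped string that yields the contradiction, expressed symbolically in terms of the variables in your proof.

Toward a contradiction, assume L is regular with pumping length p.
Choose w = a^p b^p ∈ L with |w| = 2p ≥ p.
Write w = xyz as guaranteed by the lemma, with |xy| ≤ p and y is nonempty.
The first p characters of w are a's, so xy (and hence y) consists only of a's. Write y = a^k, 1 ≤ k ≤ p.
Pump with i = 2: xy^2z = a^{p+k} b^p has p+k occurrences of a but only p of b. Since k ≥ 1 the counts differ, so xy^2z ∉ L.
This is a contradiction; hence L is not regular.

a^{p+k} b^p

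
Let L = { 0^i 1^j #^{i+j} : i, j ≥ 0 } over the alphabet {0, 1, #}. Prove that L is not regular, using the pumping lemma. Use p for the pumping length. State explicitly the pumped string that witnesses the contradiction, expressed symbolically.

0^{p+k} 1^p #^{2p}

Assume L is regular; let p be its pumping constant.
Take w = 0^p 1^p #^{2p} ∈ L (with i=j=p, i+j=2p), |w| = 4p ≥ p.
The pumping lemma gives a decomposition w = xyz where |xy| ≤ p and y is nonempty.
Since the first p symbols of w are all 0's and |xy| ≤ p, y lies entirely in the leading 0-block: y = 0^k for some k with 1 ≤ k ≤ p.
Consider xy^2z = 0^{p+k} 1^p #^{2p}. Now the 0- and 1-counts sum to 2p+k, but the #-count is 2p ≠ 2p+k. So xy^2z ∉ L.
This is a contradiction; hence L is not regular.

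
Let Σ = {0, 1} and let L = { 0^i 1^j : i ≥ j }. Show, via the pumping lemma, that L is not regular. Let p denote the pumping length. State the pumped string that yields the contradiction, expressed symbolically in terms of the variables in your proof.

0^{p-k} 1^p

Assume L is regular; let p be its pumping constant.
Choose w = 0^p 1^p ∈ L, with |w| = 2p ≥ p.
By the pumping lemma, w = xyz with |xy| ≤ p and |y| > 0.
Since the first p symbols of w are all 0's and |xy| ≤ p, y lies entirely in the leading 0-block: y = 0^k for some k with 1 ≤ k ≤ p.
Consider xy^0z = xz = 0^{p-k} 1^p. Since k ≥ 1, the 0-count p-k is less than p, so i ≥ j fails; thus xz ∉ L.
This contradicts the pumping lemma, so L is not regular.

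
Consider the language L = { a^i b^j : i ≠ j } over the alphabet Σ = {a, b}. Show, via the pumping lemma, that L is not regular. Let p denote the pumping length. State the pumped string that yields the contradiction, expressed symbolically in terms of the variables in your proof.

a^{p+p!} b^{p+p!}

Assume L is regular; let p be its pumping constant.
Choose w = a^p b^{p+p!}. Since p ≠ p+p!, w ∈ L; and |w| ≥ p.
Write w = xyz as guaranteed by the lemma, with |xy| ≤ p and |y| ≥ 1.
Since the first p symbols of w are all a's and |xy| ≤ p, y lies entirely in the leading a-block: y = a^k for some k with 1 ≤ k ≤ p.
Since 1 ≤ k ≤ p, k divides p!; set t = 1 + p!/k. Then xy^t z has p + (p!/k)·k = p + p! copies of a. Now the a-count equals the b-count, so i ≠ j fails. So xy^t z = a^{p+p!} b^{p+p!} ∉ L.
Contradiction. Therefore L is not regular.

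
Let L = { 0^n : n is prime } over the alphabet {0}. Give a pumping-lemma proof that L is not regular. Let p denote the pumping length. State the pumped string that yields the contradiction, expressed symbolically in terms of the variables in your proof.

Assume L is regular. Let p be the pumping length given by the pumping lemma.
Let q be a prime with q ≥ p+2 (infinitely many primes exist), and take w = 0^q ∈ L with |w| = q ≥ p.
By the pumping lemma, w = xyz with |xy| ≤ p and |y| > 0.
Then y = 0^k for some k with 1 ≤ k ≤ p.
Since 1 ≤ k ≤ p, |xz| = q-k. Pump with i = q+1: |xy^{q+1}z| = (q-k)+(q+1)k = q+qk = q(1+k), which is composite (both factors ≥ 2). So xy^{q+1}z = 0^{q(1+k)} ∉ L.
Contradiction. Therefore L is not regular.

0^{q(1+k)}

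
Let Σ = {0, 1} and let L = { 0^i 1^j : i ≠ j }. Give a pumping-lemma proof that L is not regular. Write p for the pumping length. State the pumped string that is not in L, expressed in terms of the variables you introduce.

Toward a contradiction, assume L is regular with pumping length p.
Choose w = 0^p 1^{p+p!}. Since p ≠ p+p!, w ∈ L; and |w| ≥ p.
The pumping lemma gives a decomposition w = xyz where |xy| ≤ p and y is nonempty.
Since the first p symbols of w are all 0's and |xy| ≤ p, y lies entirely in the leading 0-block: y = 0^k for some k with 1 ≤ k ≤ p.
Since 1 ≤ k ≤ p, k divides p!; set t = 1 + p!/k. Then xy^t z has p + (p!/k)·k = p + p! copies of 0. Now the 0-count equals the 1-count, so i ≠ j fails. So xy^t z = 0^{p+p!} 1^{p+p!} ∉ L.
This is a contradiction; hence L is not regular.

0^{p+p!} 1^{p+p!}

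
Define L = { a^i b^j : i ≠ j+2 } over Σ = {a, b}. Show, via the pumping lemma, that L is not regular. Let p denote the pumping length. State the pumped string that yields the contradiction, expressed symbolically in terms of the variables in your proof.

Suppose for contradiction that L is regular, and let p be the pumping length.
Choose w = a^p b^{p+p!-2}. Since p ≠ (p+p!-2)+2 = p+p!, w ∈ L; and |w| ≥ p.
By the pumping lemma, w = xyz with |xy| ≤ p and y is nonempty.
Because |xy| ≤ p and w begins with p copies of a, we have y = a^k with 1 ≤ k ≤ p.
Since 1 ≤ k ≤ p, k divides p!; set t = 1 + p!/k. Then xy^t z has p + (p!/k)·k = p + p! copies of a. Now the a-count is p+p! and (b-count)+2 = (p+p!-2)+2 = p+p!, so i ≠ j+2 fails. So xy^t z = a^{p+p!} b^{p+p!-2} ∉ L.
Contradiction. Therefore L is not regular.

a^{p+p!} b^{p+p!-2}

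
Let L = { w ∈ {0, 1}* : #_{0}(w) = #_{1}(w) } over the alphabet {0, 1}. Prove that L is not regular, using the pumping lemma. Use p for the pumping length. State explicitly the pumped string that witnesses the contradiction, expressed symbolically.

Assume L is regular. Let p be the pumping length given by the pumping lemma.
Choose w = 0^p 1^p ∈ L with |w| = 2p ≥ p.
Write w = xyz as guaranteed by the lemma, with |xy| ≤ p and |y| > 0.
Because |xy| ≤ p and w begins with p copies of 0, we have y = 0^k with 1 ≤ k ≤ p.
Pump with i = 2: xy^2z = 0^{p+k} 1^p has p+k occurrences of 0 but only p of 1. Since k ≥ 1 the counts differ, so xy^2z ∉ L.
This is a contradiction; hence L is not regular.

0^{p+k} 1^p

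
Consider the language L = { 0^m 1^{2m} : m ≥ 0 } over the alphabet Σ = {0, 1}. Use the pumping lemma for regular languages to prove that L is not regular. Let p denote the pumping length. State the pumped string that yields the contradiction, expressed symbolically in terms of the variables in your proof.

Suppose for contradiction that L is regular, and let p be the pumping length.
Take w = 0^p 1^{2p}. Then w ∈ L and |w| = 3p ≥ p.
Write w = xyz as guaranteed by the lemma, with |xy| ≤ p and y is nonempty.
Because |xy| ≤ p and w begins with p copies of 0, we have y = 0^k with 1 ≤ k ≤ p.
Pump with i = 2: xy^2z = 0^{p+k} 1^{2p}. For this to lie in L we would need 2p = 2(p+k), which forces k = 0. But k ≥ 1, so xy^2z ∉ L.
This contradicts the pumping lemma, so L is not regular.

0^{p+k} 1^{2p}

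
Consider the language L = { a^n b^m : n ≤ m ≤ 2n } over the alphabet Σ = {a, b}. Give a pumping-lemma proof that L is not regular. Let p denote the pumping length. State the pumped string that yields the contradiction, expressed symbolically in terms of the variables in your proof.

a^{p+k} b^p

Suppose for contradiction that L is regular, and let p be the pumping length.
Take w = a^p b^p ∈ L (since p ≤ p ≤ 2p), with |w| = 2p ≥ p.
By the pumping lemma, w = xyz with |xy| ≤ p and y is nonempty.
The first p characters of w are a's, so xy (and hence y) consists only of a's. Write y = a^k, 1 ≤ k ≤ p.
Pump with i = 2: xy^2z = a^{p+k} b^p. Now n = p+k > p = m, so the condition n ≤ m fails. Thus xy^2z ∉ L.
This is a contradiction; hence L is not regular.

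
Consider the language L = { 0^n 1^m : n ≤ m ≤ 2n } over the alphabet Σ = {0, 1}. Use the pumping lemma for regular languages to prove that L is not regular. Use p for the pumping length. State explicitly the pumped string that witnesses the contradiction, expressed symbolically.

0^{p+k} 1^p

Suppose for contradiction that L is regular, and let p be the pumping length.
Take w = 0^p 1^p ∈ L (since p ≤ p ≤ 2p), with |w| = 2p ≥ p.
By the pumping lemma, w = xyz with |xy| ≤ p and |y| > 0.
The first p characters of w are 0's, so xy (and hence y) consists only of 0's. Write y = 0^k, 1 ≤ k ≤ p.
Pump with i = 2: xy^2z = 0^{p+k} 1^p. Now n = p+k > p = m, so the condition n ≤ m fails. Thus xy^2z ∉ L.
This contradicts the pumping lemma, so L is not regular.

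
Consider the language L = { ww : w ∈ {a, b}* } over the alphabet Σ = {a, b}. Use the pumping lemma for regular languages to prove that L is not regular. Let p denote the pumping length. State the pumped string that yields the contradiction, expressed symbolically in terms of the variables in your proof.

a^{p+k} b^p a^p b^p

Toward a contradiction, assume L is regular with pumping length p.
Take w = a^p b^p a^p b^p = uu where u = a^pb^p; then w ∈ L and |w| = 4p ≥ p.
The pumping lemma gives a decomposition w = xyz where |xy| ≤ p and |y| > 0.
Since the first p symbols of w are all a's and |xy| ≤ p, y lies entirely in the leading a-block: y = a^k for some k with 1 ≤ k ≤ p.
Pump with i = 2: xy^2z = a^{p+k} b^p a^p b^p, of length 4p+k. Suppose this equals vv. The string starts with a and ends with b, so v does too; thus the boundary between the two copies of v is a b→a transition. There is exactly one such transition, at position 2p+k, so |v| = 2p+k and |vv| = 4p+2k ≠ 4p+k since k ≥ 1. So xy^2z ∉ L.
This is a contradiction; hence L is not regular.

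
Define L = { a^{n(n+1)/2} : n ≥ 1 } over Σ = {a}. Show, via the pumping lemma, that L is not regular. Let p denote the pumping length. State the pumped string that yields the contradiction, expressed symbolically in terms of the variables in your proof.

a^{p(p+1)/2+k}

Assume L is regular; let p be its pumping constant.
Take w = a^{p(p+1)/2} ∈ L with |w| = p(p+1)/2 ≥ p.
The pumping lemma gives a decomposition w = xyz where |xy| ≤ p and |y| ≥ 1.
Then y = a^k for some k with 1 ≤ k ≤ p.
Pump with i = 2: xy^2z = a^{p(p+1)/2+k}. Since 1 ≤ k ≤ p, p(p+1)/2 < p(p+1)/2+k ≤ p(p+1)/2+p < (p+1)(p+2)/2, so p(p+1)/2+k is strictly between consecutive triangular numbers. So xy^2z ∉ L.
This contradicts the pumping lemma, so L is not regular.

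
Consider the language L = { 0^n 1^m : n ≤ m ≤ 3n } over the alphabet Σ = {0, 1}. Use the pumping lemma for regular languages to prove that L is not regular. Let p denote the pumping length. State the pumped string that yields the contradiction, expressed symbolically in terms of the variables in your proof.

0^{p+k} 1^p

Assume L is regular. Let p be the pumping length given by the pumping lemma.
Take w = 0^p 1^p ∈ L (since p ≤ p ≤ 3p), with |w| = 2p ≥ p.
By the pumping lemma, w = xyz with |xy| ≤ p and y is nonempty.
Since the first p symbols of w are all 0's and |xy| ≤ p, y lies entirely in the leading 0-block: y = 0^k for some k with 1 ≤ k ≤ p.
Pump with i = 2: xy^2z = 0^{p+k} 1^p. Now n = p+k > p = m, so the condition n ≤ m fails. Thus xy^2z ∉ L.
This contradicts the pumping lemma, so L is not regular.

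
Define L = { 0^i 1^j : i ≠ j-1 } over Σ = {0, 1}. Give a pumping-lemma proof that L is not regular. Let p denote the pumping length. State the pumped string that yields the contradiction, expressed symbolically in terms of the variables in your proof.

Suppose for contradiction that L is regular, and let p be the pumping length.
Choose w = 0^p 1^{p+p!+1}. Since p ≠ (p+p!+1)-1 = p+p!, w ∈ L; and |w| ≥ p.
By the pumping lemma, w = xyz with |xy| ≤ p and |y| ≥ 1.
The first p characters of w are 0's, so xy (and hence y) consists only of 0's. Write y = 0^k, 1 ≤ k ≤ p.
Since 1 ≤ k ≤ p, k divides p!; set t = 1 + p!/k. Then xy^t z has p + (p!/k)·k = p + p! copies of 0. Now the 0-count is p+p! and (1-count)-1 = (p+p!+1)-1 = p+p!, so i ≠ j-1 fails. So xy^t z = 0^{p+p!} 1^{p+p!+1} ∉ L.
This is a contradiction; hence L is not regular.

0^{p+p!} 1^{p+p!+1}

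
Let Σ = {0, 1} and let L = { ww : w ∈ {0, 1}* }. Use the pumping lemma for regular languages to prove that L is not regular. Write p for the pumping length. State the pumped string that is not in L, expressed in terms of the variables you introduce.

Toward a contradiction, assume L is regular with pumping length p.
Take w = 0^p 1^p 0^p 1^p = uu where u = 0^p1^p; then w ∈ L and |w| = 4p ≥ p.
The pumping lemma gives a decomposition w = xyz where |xy| ≤ p and y is nonempty.
The first p characters of w are 0's, so xy (and hence y) consists only of 0's. Write y = 0^k, 1 ≤ k ≤ p.
Pump with i = 2: xy^2z = 0^{p+k} 1^p 0^p 1^p, of length 4p+k. Suppose this equals vv. The string starts with 0 and ends with 1, so v does too; thus the boundary between the two copies of v is a 1→0 transition. There is exactly one such transition, at position 2p+k, so |v| = 2p+k and |vv| = 4p+2k ≠ 4p+k since k ≥ 1. So xy^2z ∉ L.
Contradiction. Therefore L is not regular.

0^{p+k} 1^p 0^p 1^p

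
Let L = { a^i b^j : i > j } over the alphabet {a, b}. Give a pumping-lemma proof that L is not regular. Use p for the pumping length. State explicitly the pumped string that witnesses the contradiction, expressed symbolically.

Assume L is regular; let p be its pumping constant.
Choose w = a^{p+1} b^p ∈ L, with |w| = 2p+1 ≥ p.
The pumping lemma gives a decomposition w = xyz where |xy| ≤ p and |y| ≥ 1.
Since the first p symbols of w are all a's and |xy| ≤ p, y lies entirely in the leading a-block: y = a^k for some k with 1 ≤ k ≤ p.
Consider xy^0z = xz = a^{p+1-k} b^p. Since k ≥ 1, the a-count p+1-k is at most p, so i > j fails; thus xz ∉ L.
This is a contradiction; hence L is not regular.

a^{p+1-k} b^p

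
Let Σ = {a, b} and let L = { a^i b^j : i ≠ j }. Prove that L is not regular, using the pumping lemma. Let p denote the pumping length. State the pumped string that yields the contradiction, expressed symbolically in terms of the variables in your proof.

Assume L is regular; let p be its pumping constant.
Choose w = a^p b^{p+p!}. Since p ≠ p+p!, w ∈ L; and |w| ≥ p.
The pumping lemma gives a decomposition w = xyz where |xy| ≤ p and y is nonempty.
Since the first p symbols of w are all a's and |xy| ≤ p, y lies entirely in the leading a-block: y = a^k for some k with 1 ≤ k ≤ p.
Since 1 ≤ k ≤ p, k divides p!; set t = 1 + p!/k. Then xy^t z has p + (p!/k)·k = p + p! copies of a. Now the a-count equals the b-count, so i ≠ j fails. So xy^t z = a^{p+p!} b^{p+p!} ∉ L.
This is a contradiction; hence L is not regular.

a^{p+p!} b^{p+p!}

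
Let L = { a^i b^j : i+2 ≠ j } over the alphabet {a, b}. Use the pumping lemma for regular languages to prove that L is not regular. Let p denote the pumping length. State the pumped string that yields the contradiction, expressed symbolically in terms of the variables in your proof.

Toward a contradiction, assume L is regular with pumping length p.
Choose w = a^p b^{p+p!+2}. Since p ≠ (p+p!+2)-2 = p+p!, w ∈ L; and |w| ≥ p.
By the pumping lemma, w = xyz with |xy| ≤ p and |y| > 0.
Because |xy| ≤ p and w begins with p copies of a, we have y = a^k with 1 ≤ k ≤ p.
Since 1 ≤ k ≤ p, k divides p!; set t = 1 + p!/k. Then xy^t z has p + (p!/k)·k = p + p! copies of a. Now the a-count is p+p! and (b-count)-2 = (p+p!+2)-2 = p+p!, so i+2 ≠ j fails. So xy^t z = a^{p+p!} b^{p+p!+2} ∉ L.
This contradicts the pumping lemma, so L is not regular.

a^{p+p!} b^{p+p!+2}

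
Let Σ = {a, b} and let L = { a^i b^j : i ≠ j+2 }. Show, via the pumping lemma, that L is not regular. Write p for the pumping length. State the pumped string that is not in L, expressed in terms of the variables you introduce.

a^{p+p!} b^{p+p!-2}

Suppose for contradiction that L is regular, and let p be the pumping length.
Choose w = a^p b^{p+p!-2}. Since p ≠ (p+p!-2)+2 = p+p!, w ∈ L; and |w| ≥ p.
Write w = xyz as guaranteed by the lemma, with |xy| ≤ p and |y| ≥ 1.
Since the first p symbols of w are all a's and |xy| ≤ p, y lies entirely in the leading a-block: y = a^k for some k with 1 ≤ k ≤ p.
Since 1 ≤ k ≤ p, k divides p!; set t = 1 + p!/k. Then xy^t z has p + (p!/k)·k = p + p! copies of a. Now the a-count is p+p! and (b-count)+2 = (p+p!-2)+2 = p+p!, so i ≠ j+2 fails. So xy^t z = a^{p+p!} b^{p+p!-2} ∉ L.
This contradicts the pumping lemma, so L is not regular.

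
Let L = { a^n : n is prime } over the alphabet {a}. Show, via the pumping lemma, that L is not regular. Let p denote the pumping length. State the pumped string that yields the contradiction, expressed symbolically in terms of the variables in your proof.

Suppose for contradiction that L is regular, and let p be the pumping length.
Let q be a prime with q ≥ p+2 (infinitely many primes exist), and take w = a^q ∈ L with |w| = q ≥ p.
The pumping lemma gives a decomposition w = xyz where |xy| ≤ p and |y| ≥ 1.
Then y = a^k for some k with 1 ≤ k ≤ p.
Since 1 ≤ k ≤ p, |xz| = q-k. Pump with i = q+1: |xy^{q+1}z| = (q-k)+(q+1)k = q+qk = q(1+k), which is composite (both factors ≥ 2). So xy^{q+1}z = a^{q(1+k)} ∉ L.
Contradiction. Therefore L is not regular.

a^{q(1+k)}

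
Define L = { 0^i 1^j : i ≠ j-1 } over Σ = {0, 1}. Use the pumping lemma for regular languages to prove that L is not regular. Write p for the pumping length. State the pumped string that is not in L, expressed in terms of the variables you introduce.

0^{p+p!} 1^{p+p!+1}

Assume L is regular; let p be its pumping constant.
Choose w = 0^p 1^{p+p!+1}. Since p ≠ (p+p!+1)-1 = p+p!, w ∈ L; and |w| ≥ p.
By the pumping lemma, w = xyz with |xy| ≤ p and y is nonempty.
Because |xy| ≤ p and w begins with p copies of 0, we have y = 0^k with 1 ≤ k ≤ p.
Since 1 ≤ k ≤ p, k divides p!; set t = 1 + p!/k. Then xy^t z has p + (p!/k)·k = p + p! copies of 0. Now the 0-count is p+p! and (1-count)-1 = (p+p!+1)-1 = p+p!, so i ≠ j-1 fails. So xy^t z = 0^{p+p!} 1^{p+p!+1} ∉ L.
This contradicts the pumping lemma, so L is not regular.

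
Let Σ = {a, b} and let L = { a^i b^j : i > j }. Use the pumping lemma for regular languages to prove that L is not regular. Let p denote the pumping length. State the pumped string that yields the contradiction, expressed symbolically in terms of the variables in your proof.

Toward a contradiction, assume L is regular with pumping length p.
Choose w = a^{p+1} b^p ∈ L, with |w| = 2p+1 ≥ p.
The pumping lemma gives a decomposition w = xyz where |xy| ≤ p and y is nonempty.
Since the first p symbols of w are all a's and |xy| ≤ p, y lies entirely in the leading a-block: y = a^k for some k with 1 ≤ k ≤ p.
Consider xy^0z = xz = a^{p+1-k} b^p. Since k ≥ 1, the a-count p+1-k is at most p, so i > j fails; thus xz ∉ L.
This is a contradiction; hence L is not regular.

a^{p+1-k} b^p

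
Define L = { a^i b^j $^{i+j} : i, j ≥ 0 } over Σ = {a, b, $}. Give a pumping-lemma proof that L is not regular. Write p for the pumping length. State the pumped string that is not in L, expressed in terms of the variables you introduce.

Toward a contradiction, assume L is regular with pumping length p.
Take w = a^p b^p $^{2p} ∈ L (with i=j=p, i+j=2p), |w| = 4p ≥ p.
Write w = xyz as guaranteed by the lemma, with |xy| ≤ p and |y| > 0.
The first p characters of w are a's, so xy (and hence y) consists only of a's. Write y = a^k, 1 ≤ k ≤ p.
Consider xy^2z = a^{p+k} b^p $^{2p}. Now the a- and b-counts sum to 2p+k, but the $-count is 2p ≠ 2p+k. So xy^2z ∉ L.
This is a contradiction; hence L is not regular.

a^{p+k} b^p $^{2p}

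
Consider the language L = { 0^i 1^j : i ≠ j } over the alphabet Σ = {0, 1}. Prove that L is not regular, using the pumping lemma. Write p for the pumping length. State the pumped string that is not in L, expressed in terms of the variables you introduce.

Assume L is regular. Let p be the pumping length given by the pumping lemma.
Choose w = 0^p 1^{p+p!}. Since p ≠ p+p!, w ∈ L; and |w| ≥ p.
The pumping lemma gives a decomposition w = xyz where |xy| ≤ p and |y| ≥ 1.
The first p characters of w are 0's, so xy (and hence y) consists only of 0's. Write y = 0^k, 1 ≤ k ≤ p.
Since 1 ≤ k ≤ p, k divides p!; set t = 1 + p!/k. Then xy^t z has p + (p!/k)·k = p + p! copies of 0. Now the 0-count equals the 1-count, so i ≠ j fails. So xy^t z = 0^{p+p!} 1^{p+p!} ∉ L.
This is a contradiction; hence L is not regular.

0^{p+p!} 1^{p+p!}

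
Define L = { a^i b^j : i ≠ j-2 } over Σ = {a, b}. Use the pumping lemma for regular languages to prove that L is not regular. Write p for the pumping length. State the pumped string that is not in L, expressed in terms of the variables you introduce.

Assume L is regular. Let p be the pumping length given by the pumping lemma.
Choose w = a^p b^{p+p!+2}. Since p ≠ (p+p!+2)-2 = p+p!, w ∈ L; and |w| ≥ p.
Write w = xyz as guaranteed by the lemma, with |xy| ≤ p and |y| > 0.
Since the first p symbols of w are all a's and |xy| ≤ p, y lies entirely in the leading a-block: y = a^k for some k with 1 ≤ k ≤ p.
Since 1 ≤ k ≤ p, k divides p!; set t = 1 + p!/k. Then xy^t z has p + (p!/k)·k = p + p! copies of a. Now the a-count is p+p! and (b-count)-2 = (p+p!+2)-2 = p+p!, so i ≠ j-2 fails. So xy^t z = a^{p+p!} b^{p+p!+2} ∉ L.
This contradicts the pumping lemma, so L is not regular.

a^{p+p!} b^{p+p!+2}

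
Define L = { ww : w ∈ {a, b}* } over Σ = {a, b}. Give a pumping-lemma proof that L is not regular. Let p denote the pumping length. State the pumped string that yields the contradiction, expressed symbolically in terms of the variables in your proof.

a^{p+k} b^p a^p b^p

Toward a contradiction, assume L is regular with pumping length p.
Take w = a^p b^p a^p b^p = uu where u = a^pb^p; then w ∈ L and |w| = 4p ≥ p.
Write w = xyz as guaranteed by the lemma, with |xy| ≤ p and |y| > 0.
Because |xy| ≤ p and w begins with p copies of a, we have y = a^k with 1 ≤ k ≤ p.
Pump with i = 2: xy^2z = a^{p+k} b^p a^p b^p, of length 4p+k. Suppose this equals vv. The string starts with a and ends with b, so v does too; thus the boundary between the two copies of v is a b→a transition. There is exactly one such transition, at position 2p+k, so |v| = 2p+k and |vv| = 4p+2k ≠ 4p+k since k ≥ 1. So xy^2z ∉ L.
Contradiction. Therefore L is not regular.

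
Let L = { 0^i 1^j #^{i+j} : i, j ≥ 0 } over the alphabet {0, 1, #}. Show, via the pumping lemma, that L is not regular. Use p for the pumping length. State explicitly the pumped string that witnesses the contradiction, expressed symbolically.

Toward a contradiction, assume L is regular with pumping length p.
Take w = 0^p 1^p #^{2p} ∈ L (with i=j=p, i+j=2p), |w| = 4p ≥ p.
The pumping lemma gives a decomposition w = xyz where |xy| ≤ p and y is nonempty.
Since the first p symbols of w are all 0's and |xy| ≤ p, y lies entirely in the leading 0-block: y = 0^k for some k with 1 ≤ k ≤ p.
Consider xy^2z = 0^{p+k} 1^p #^{2p}. Now the 0- and 1-counts sum to 2p+k, but the #-count is 2p ≠ 2p+k. So xy^2z ∉ L.
This contradicts the pumping lemma, so L is not regular.

0^{p+k} 1^p #^{2p}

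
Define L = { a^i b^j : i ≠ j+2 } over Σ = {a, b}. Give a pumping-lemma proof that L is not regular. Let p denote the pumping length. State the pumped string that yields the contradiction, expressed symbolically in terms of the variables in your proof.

Suppose for contradiction that L is regular, and let p be the pumping length.
Choose w = a^p b^{p+p!-2}. Since p ≠ (p+p!-2)+2 = p+p!, w ∈ L; and |w| ≥ p.
Write w = xyz as guaranteed by the lemma, with |xy| ≤ p and y is nonempty.
The first p characters of w are a's, so xy (and hence y) consists only of a's. Write y = a^k, 1 ≤ k ≤ p.
Since 1 ≤ k ≤ p, k divides p!; set t = 1 + p!/k. Then xy^t z has p + (p!/k)·k = p + p! copies of a. Now the a-count is p+p! and (b-count)+2 = (p+p!-2)+2 = p+p!, so i ≠ j+2 fails. So xy^t z = a^{p+p!} b^{p+p!-2} ∉ L.
This contradicts the pumping lemma, so L is not regular.

a^{p+p!} b^{p+p!-2}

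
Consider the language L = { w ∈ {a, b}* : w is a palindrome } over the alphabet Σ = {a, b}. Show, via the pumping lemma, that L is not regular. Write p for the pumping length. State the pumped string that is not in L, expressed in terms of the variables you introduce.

Assume L is regular. Let p be the pumping length given by the pumping lemma.
Take w = a^p b a^p, a palindrome of length 2p+1 ≥ p.
By the pumping lemma, w = xyz with |xy| ≤ p and |y| ≥ 1.
Since the first p symbols of w are all a's and |xy| ≤ p, y lies entirely in the leading a-block: y = a^k for some k with 1 ≤ k ≤ p.
Pump with i = 2: xy^2z = a^{p+k} b a^p. Its reverse is a^p b a^{p+k}, which differs from xy^2z since k ≥ 1. So xy^2z is not a palindrome and xy^2z ∉ L.
This is a contradiction; hence L is not regular.

a^{p+k} b a^p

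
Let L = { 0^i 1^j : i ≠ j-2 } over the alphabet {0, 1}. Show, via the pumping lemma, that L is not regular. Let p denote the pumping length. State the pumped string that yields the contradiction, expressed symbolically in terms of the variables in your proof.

Toward a contradiction, assume L is regular with pumping length p.
Choose w = 0^p 1^{p+p!+2}. Since p ≠ (p+p!+2)-2 = p+p!, w ∈ L; and |w| ≥ p.
Write w = xyz as guaranteed by the lemma, with |xy| ≤ p and |y| > 0.
Because |xy| ≤ p and w begins with p copies of 0, we have y = 0^k with 1 ≤ k ≤ p.
Since 1 ≤ k ≤ p, k divides p!; set t = 1 + p!/k. Then xy^t z has p + (p!/k)·k = p + p! copies of 0. Now the 0-count is p+p! and (1-count)-2 = (p+p!+2)-2 = p+p!, so i ≠ j-2 fails. So xy^t z = 0^{p+p!} 1^{p+p!+2} ∉ L.
This contradicts the pumping lemma, so L is not regular.

0^{p+p!} 1^{p+p!+2}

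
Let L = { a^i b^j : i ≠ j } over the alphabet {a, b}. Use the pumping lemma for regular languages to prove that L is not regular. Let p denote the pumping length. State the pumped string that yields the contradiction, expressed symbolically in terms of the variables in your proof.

a^{p+p!} b^{p+p!}

Assume L is regular; let p be its pumping constant.
Choose w = a^p b^{p+p!}. Since p ≠ p+p!, w ∈ L; and |w| ≥ p.
The pumping lemma gives a decomposition w = xyz where |xy| ≤ p and |y| ≥ 1.
Since the first p symbols of w are all a's and |xy| ≤ p, y lies entirely in the leading a-block: y = a^k for some k with 1 ≤ k ≤ p.
Since 1 ≤ k ≤ p, k divides p!; set t = 1 + p!/k. Then xy^t z has p + (p!/k)·k = p + p! copies of a. Now the a-count equals the b-count, so i ≠ j fails. So xy^t z = a^{p+p!} b^{p+p!} ∉ L.
This is a contradiction; hence L is not regular.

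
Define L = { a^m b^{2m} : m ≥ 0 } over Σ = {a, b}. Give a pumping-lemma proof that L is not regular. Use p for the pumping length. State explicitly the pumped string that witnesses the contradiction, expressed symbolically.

a^{p+k} b^{2p}

Assume L is regular. Let p be the pumping length given by the pumping lemma.
Let w = a^p b^{2p} ∈ L; note |w| = 3p ≥ p.
The pumping lemma gives a decomposition w = xyz where |xy| ≤ p and |y| > 0.
The first p characters of w are a's, so xy (and hence y) consists only of a's. Write y = a^k, 1 ≤ k ≤ p.
Pump with i = 2: xy^2z = a^{p+k} b^{2p}. For this to lie in L we would need 2p = 2(p+k), which forces k = 0. But k ≥ 1, so xy^2z ∉ L.
This contradicts the pumping lemma, so L is not regular.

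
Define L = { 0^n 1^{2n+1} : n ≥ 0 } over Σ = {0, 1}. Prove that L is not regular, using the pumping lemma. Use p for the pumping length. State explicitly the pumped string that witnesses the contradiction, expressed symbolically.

0^{p+k} 1^{2p+1}

Assume L is regular. Let p be the pumping length given by the pumping lemma.
Choose w = 0^p 1^{2p+1}, which is in L with |w| = 3p+1 ≥ p.
The pumping lemma gives a decomposition w = xyz where |xy| ≤ p and |y| ≥ 1.
The first p characters of w are 0's, so xy (and hence y) consists only of 0's. Write y = 0^k, 1 ≤ k ≤ p.
Pump with i = 2: xy^2z = 0^{p+k} 1^{2p+1}. For this to lie in L we would need 2p+1 = 2(p+k)+1, which forces k = 0. But k ≥ 1, so xy^2z ∉ L.
This contradicts the pumping lemma, so L is not regular.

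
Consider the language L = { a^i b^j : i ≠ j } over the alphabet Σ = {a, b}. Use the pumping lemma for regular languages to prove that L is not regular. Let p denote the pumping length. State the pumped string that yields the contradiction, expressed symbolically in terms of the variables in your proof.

a^{p+p!} b^{p+p!}

Toward a contradiction, assume L is regular with pumping length p.
Choose w = a^p b^{p+p!}. Since p ≠ p+p!, w ∈ L; and |w| ≥ p.
Write w = xyz as guaranteed by the lemma, with |xy| ≤ p and |y| > 0.
Because |xy| ≤ p and w begins with p copies of a, we have y = a^k with 1 ≤ k ≤ p.
Since 1 ≤ k ≤ p, k divides p!; set t = 1 + p!/k. Then xy^t z has p + (p!/k)·k = p + p! copies of a. Now the a-count equals the b-count, so i ≠ j fails. So xy^t z = a^{p+p!} b^{p+p!} ∉ L.
This contradicts the pumping lemma, so L is not regular.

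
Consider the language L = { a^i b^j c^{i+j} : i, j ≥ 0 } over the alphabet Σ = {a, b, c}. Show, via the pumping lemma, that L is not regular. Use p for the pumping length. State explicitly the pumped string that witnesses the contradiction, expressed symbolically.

Suppose for contradiction that L is regular, and let p be the pumping length.
Take w = a^p b^p c^{2p} ∈ L (with i=j=p, i+j=2p), |w| = 4p ≥ p.
Write w = xyz as guaranteed by the lemma, with |xy| ≤ p and |y| > 0.
The first p characters of w are a's, so xy (and hence y) consists only of a's. Write y = a^k, 1 ≤ k ≤ p.
Consider xy^2z = a^{p+k} b^p c^{2p}. Now the a- and b-counts sum to 2p+k, but the c-count is 2p ≠ 2p+k. So xy^2z ∉ L.
This contradicts the pumping lemma, so L is not regular.

a^{p+k} b^p c^{2p}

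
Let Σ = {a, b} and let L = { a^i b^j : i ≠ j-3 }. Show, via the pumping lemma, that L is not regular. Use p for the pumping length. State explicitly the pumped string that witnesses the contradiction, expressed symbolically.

a^{p+p!} b^{p+p!+3}

Assume L is regular. Let p be the pumping length given by the pumping lemma.
Choose w = a^p b^{p+p!+3}. Since p ≠ (p+p!+3)-3 = p+p!, w ∈ L; and |w| ≥ p.
The pumping lemma gives a decomposition w = xyz where |xy| ≤ p and y is nonempty.
Since the first p symbols of w are all a's and |xy| ≤ p, y lies entirely in the leading a-block: y = a^k for some k with 1 ≤ k ≤ p.
Since 1 ≤ k ≤ p, k divides p!; set t = 1 + p!/k. Then xy^t z has p + (p!/k)·k = p + p! copies of a. Now the a-count is p+p! and (b-count)-3 = (p+p!+3)-3 = p+p!, so i ≠ j-3 fails. So xy^t z = a^{p+p!} b^{p+p!+3} ∉ L.
Contradiction. Therefore L is not regular.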